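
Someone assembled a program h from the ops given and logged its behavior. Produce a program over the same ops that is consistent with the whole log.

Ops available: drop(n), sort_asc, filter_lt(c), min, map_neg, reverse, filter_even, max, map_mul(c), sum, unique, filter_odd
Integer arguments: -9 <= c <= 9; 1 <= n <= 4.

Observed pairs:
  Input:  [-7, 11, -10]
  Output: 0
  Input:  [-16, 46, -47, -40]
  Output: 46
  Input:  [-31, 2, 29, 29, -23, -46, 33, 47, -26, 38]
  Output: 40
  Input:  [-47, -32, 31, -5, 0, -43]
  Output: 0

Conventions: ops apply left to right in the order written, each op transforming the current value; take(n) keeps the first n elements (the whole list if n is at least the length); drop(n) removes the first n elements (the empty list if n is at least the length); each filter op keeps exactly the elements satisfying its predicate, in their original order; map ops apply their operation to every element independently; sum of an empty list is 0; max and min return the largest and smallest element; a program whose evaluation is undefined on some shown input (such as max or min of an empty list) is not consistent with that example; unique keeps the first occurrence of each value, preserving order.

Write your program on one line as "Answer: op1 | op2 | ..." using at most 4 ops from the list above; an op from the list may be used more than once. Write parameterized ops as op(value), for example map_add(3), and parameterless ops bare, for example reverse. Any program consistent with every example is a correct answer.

sort_asc | drop(3) | filter_even | sum

Check, running the answer program on each example:
  [-7, 11, -10] -> [-10, -7, 11] -> [] -> [] -> 0
  [-16, 46, -47, -40] -> [-47, -40, -16, 46] -> [46] -> [46] -> 46
  [-31, 2, 29, 29, -23, -46, 33, 47, -26, 38] -> [-46, -31, -26, -23, 2, 29, 29, 33, 38, 47] -> [-23, 2, 29, 29, 33, 38, 47] -> [2, 38] -> 40
  [-47, -32, 31, -5, 0, -43] -> [-47, -43, -32, -5, 0, 31] -> [-5, 0, 31] -> [0] -> 0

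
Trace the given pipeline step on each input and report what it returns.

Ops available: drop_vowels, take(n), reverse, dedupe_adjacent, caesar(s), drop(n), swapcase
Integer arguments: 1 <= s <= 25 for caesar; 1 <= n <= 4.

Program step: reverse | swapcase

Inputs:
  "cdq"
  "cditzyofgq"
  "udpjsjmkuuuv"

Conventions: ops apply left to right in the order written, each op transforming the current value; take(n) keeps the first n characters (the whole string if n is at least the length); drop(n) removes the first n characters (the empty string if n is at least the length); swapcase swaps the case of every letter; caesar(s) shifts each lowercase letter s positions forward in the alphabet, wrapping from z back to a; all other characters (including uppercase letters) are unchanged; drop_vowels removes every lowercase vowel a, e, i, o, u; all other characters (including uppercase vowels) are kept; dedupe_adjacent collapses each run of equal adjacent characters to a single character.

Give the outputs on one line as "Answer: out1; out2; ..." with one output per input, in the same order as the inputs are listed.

Execution, op by op:
  "cdq" -> "qdc" -> "QDC"
  "cditzyofgq" -> "qgfoyztidc" -> "QGFOYZTIDC"
  "udpjsjmkuuuv" -> "vuuukmjsjpdu" -> "VUUUKMJSJPDU"

"QDC"; "QGFOYZTIDC"; "VUUUKMJSJPDU"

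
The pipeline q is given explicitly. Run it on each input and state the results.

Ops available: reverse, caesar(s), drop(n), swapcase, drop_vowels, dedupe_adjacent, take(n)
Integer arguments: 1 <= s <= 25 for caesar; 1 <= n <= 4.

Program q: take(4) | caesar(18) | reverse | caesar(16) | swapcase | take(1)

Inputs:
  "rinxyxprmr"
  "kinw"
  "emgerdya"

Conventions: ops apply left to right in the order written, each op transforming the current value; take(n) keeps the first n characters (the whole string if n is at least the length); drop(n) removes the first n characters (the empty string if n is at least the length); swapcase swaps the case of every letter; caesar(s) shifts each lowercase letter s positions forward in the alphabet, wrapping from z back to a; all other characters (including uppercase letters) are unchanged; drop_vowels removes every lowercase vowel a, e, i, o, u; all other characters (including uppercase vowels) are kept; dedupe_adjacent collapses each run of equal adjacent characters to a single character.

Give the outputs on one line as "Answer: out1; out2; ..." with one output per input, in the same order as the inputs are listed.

"F"; "E"; "M"

Execution, op by op:
  "rinxyxprmr" -> "rinx" -> "jafp" -> "pfaj" -> "fvqz" -> "FVQZ" -> "F"
  "kinw" -> "kinw" -> "cafo" -> "ofac" -> "evqs" -> "EVQS" -> "E"
  "emgerdya" -> "emge" -> "weyw" -> "wyew" -> "moum" -> "MOUM" -> "M"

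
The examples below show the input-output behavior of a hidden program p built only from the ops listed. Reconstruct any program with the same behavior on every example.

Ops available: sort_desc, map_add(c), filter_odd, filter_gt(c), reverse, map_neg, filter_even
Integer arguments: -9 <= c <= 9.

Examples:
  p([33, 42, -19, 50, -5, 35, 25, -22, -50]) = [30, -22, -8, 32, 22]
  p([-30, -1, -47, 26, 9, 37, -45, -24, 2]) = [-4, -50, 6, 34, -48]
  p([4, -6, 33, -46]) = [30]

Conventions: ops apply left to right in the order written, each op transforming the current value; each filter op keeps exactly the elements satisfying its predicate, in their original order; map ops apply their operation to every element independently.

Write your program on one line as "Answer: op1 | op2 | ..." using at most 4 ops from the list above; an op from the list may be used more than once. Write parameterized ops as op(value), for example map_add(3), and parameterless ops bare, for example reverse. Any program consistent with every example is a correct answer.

map_neg | filter_odd | map_add(3) | map_neg

Check, running the answer program on each example:
  [33, 42, -19, 50, -5, 35, 25, -22, -50] -> [-33, -42, 19, -50, 5, -35, -25, 22, 50] -> [-33, 19, 5, -35, -25] -> [-30, 22, 8, -32, -22] -> [30, -22, -8, 32, 22]
  [-30, -1, -47, 26, 9, 37, -45, -24, 2] -> [30, 1, 47, -26, -9, -37, 45, 24, -2] -> [1, 47, -9, -37, 45] -> [4, 50, -6, -34, 48] -> [-4, -50, 6, 34, -48]
  [4, -6, 33, -46] -> [-4, 6, -33, 46] -> [-33] -> [-30] -> [30]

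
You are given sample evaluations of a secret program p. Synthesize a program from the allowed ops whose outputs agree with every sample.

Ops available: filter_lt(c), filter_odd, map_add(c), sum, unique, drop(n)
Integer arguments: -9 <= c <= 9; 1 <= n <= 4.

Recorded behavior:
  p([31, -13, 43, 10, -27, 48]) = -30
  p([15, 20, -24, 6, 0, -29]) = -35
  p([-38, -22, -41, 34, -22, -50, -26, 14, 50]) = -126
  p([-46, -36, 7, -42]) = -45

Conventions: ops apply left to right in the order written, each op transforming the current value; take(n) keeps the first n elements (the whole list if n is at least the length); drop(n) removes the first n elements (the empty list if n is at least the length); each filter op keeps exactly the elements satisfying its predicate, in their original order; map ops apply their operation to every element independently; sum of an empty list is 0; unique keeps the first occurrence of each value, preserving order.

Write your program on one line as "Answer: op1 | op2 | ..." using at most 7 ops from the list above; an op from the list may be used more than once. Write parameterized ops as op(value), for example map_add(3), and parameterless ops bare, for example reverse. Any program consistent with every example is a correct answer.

drop(1) | filter_lt(4) | map_add(-3) | unique | drop(1) | sum

Check, running the answer program on each example:
  [31, -13, 43, 10, -27, 48] -> [-13, 43, 10, -27, 48] -> [-13, -27] -> [-16, -30] -> [-16, -30] -> [-30] -> -30
  [15, 20, -24, 6, 0, -29] -> [20, -24, 6, 0, -29] -> [-24, 0, -29] -> [-27, -3, -32] -> [-27, -3, -32] -> [-3, -32] -> -35
  [-38, -22, -41, 34, -22, -50, -26, 14, 50] -> [-22, -41, 34, -22, -50, -26, 14, 50] -> [-22, -41, -22, -50, -26] -> [-25, -44, -25, -53, -29] -> [-25, -44, -53, -29] -> [-44, -53, -29] -> -126
  [-46, -36, 7, -42] -> [-36, 7, -42] -> [-36, -42] -> [-39, -45] -> [-39, -45] -> [-45] -> -45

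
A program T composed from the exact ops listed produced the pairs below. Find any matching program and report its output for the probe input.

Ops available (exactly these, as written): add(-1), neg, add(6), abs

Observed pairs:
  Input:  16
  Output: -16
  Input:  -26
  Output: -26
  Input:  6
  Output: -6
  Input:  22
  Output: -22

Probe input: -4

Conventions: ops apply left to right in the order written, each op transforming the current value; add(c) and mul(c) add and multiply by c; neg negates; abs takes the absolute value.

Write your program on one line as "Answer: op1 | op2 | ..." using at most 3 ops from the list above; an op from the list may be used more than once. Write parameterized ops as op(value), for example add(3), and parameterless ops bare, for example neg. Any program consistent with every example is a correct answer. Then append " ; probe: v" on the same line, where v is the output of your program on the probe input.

abs | neg ; probe: -4

Check, running the answer program on each example:
  16 -> 16 -> -16
  -26 -> 26 -> -26
  6 -> 6 -> -6
  22 -> 22 -> -22
  probe: -4 -> 4 -> -4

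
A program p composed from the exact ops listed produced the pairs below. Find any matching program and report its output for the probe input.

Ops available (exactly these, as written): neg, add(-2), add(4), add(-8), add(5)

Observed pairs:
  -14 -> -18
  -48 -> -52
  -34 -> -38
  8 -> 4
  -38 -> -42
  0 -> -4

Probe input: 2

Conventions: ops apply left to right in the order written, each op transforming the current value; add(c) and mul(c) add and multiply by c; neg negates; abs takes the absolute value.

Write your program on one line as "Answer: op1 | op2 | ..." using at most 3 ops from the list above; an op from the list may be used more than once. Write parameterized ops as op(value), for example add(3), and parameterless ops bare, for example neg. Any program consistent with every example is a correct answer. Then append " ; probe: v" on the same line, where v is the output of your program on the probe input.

add(-8) | add(4) ; probe: -2

Check, running the answer program on each example:
  -14 -> -22 -> -18
  -48 -> -56 -> -52
  -34 -> -42 -> -38
  8 -> 0 -> 4
  -38 -> -46 -> -42
  0 -> -8 -> -4
  probe: 2 -> -6 -> -2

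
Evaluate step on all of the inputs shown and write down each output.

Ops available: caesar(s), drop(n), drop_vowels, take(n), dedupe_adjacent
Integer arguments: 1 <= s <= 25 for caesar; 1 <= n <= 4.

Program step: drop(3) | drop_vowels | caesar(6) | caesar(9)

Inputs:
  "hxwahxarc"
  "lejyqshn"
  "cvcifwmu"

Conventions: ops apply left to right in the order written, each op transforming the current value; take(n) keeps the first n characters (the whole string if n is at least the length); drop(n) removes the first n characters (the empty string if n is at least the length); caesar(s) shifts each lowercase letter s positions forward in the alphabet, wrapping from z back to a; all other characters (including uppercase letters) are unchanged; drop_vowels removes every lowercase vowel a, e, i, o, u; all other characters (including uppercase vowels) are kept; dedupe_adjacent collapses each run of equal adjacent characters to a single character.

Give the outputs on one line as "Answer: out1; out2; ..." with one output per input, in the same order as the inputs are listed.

Execution, op by op:
  "hxwahxarc" -> "ahxarc" -> "hxrc" -> "ndxi" -> "wmgr"
  "lejyqshn" -> "yqshn" -> "yqshn" -> "ewynt" -> "nfhwc"
  "cvcifwmu" -> "ifwmu" -> "fwm" -> "lcs" -> "ulb"

"wmgr"; "nfhwc"; "ulb"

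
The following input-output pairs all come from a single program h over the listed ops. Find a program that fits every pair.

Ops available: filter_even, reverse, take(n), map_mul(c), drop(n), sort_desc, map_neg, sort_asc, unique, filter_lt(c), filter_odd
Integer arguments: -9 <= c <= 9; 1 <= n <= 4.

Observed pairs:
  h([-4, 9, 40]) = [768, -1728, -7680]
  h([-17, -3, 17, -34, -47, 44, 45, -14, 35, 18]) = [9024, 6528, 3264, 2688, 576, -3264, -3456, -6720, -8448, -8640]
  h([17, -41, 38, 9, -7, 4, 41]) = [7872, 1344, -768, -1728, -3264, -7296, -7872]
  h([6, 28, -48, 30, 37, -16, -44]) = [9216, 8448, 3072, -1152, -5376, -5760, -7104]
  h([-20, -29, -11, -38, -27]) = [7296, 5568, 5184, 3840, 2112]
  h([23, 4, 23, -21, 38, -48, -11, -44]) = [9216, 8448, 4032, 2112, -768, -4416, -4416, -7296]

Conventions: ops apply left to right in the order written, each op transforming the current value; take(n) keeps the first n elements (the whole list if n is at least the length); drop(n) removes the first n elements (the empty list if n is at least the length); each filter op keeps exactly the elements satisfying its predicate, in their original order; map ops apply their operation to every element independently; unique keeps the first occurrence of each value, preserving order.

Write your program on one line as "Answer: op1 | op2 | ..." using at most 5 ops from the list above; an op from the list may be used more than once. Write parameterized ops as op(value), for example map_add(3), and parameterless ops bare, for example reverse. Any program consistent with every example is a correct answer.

map_mul(-6) | sort_desc | map_mul(8) | map_mul(4)

Check, running the answer program on each example:
  [-4, 9, 40] -> [24, -54, -240] -> [24, -54, -240] -> [192, -432, -1920] -> [768, -1728, -7680]
  [-17, -3, 17, -34, -47, 44, 45, -14, 35, 18] -> [102, 18, -102, 204, 282, -264, -270, 84, -210, -108] -> [282, 204, 102, 84, 18, -102, -108, -210, -264, -270] -> [2256, 1632, 816, 672, 144, -816, -864, -1680, -2112, -2160] -> [9024, 6528, 3264, 2688, 576, -3264, -3456, -6720, -8448, -8640]
  [17, -41, 38, 9, -7, 4, 41] -> [-102, 246, -228, -54, 42, -24, -246] -> [246, 42, -24, -54, -102, -228, -246] -> [1968, 336, -192, -432, -816, -1824, -1968] -> [7872, 1344, -768, -1728, -3264, -7296, -7872]
  [6, 28, -48, 30, 37, -16, -44] -> [-36, -168, 288, -180, -222, 96, 264] -> [288, 264, 96, -36, -168, -180, -222] -> [2304, 2112, 768, -288, -1344, -1440, -1776] -> [9216, 8448, 3072, -1152, -5376, -5760, -7104]
  [-20, -29, -11, -38, -27] -> [120, 174, 66, 228, 162] -> [228, 174, 162, 120, 66] -> [1824, 1392, 1296, 960, 528] -> [7296, 5568, 5184, 3840, 2112]
  [23, 4, 23, -21, 38, -48, -11, -44] -> [-138, -24, -138, 126, -228, 288, 66, 264] -> [288, 264, 126, 66, -24, -138, -138, -228] -> [2304, 2112, 1008, 528, -192, -1104, -1104, -1824] -> [9216, 8448, 4032, 2112, -768, -4416, -4416, -7296]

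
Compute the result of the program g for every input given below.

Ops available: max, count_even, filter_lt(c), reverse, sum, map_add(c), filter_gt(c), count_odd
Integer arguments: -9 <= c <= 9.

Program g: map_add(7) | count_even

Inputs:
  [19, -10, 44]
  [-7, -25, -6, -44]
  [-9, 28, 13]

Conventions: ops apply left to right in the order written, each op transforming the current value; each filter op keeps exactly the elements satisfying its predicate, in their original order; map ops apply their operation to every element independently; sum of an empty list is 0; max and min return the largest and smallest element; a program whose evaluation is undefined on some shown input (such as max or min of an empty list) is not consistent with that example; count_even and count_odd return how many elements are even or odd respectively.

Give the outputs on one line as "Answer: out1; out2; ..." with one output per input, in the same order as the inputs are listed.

1; 2; 2

Execution, op by op:
  [19, -10, 44] -> [26, -3, 51] -> 1
  [-7, -25, -6, -44] -> [0, -18, 1, -37] -> 2
  [-9, 28, 13] -> [-2, 35, 20] -> 2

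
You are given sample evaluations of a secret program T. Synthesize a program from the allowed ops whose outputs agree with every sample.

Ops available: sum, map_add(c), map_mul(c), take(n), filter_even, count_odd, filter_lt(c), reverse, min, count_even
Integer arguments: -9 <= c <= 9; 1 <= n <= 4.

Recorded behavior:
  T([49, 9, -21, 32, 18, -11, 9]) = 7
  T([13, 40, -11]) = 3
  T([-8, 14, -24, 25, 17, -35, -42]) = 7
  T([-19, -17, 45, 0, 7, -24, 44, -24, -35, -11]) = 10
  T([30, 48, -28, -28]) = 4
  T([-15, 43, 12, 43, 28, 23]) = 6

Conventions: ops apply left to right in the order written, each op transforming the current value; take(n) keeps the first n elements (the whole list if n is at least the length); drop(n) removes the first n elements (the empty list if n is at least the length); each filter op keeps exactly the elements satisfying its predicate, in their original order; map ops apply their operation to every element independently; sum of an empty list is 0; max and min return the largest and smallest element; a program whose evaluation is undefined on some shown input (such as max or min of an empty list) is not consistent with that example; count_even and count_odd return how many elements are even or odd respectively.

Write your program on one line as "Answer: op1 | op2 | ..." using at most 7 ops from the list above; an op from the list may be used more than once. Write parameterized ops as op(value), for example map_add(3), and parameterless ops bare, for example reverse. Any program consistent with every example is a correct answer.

reverse | map_mul(-6) | map_mul(-6) | map_mul(3) | map_mul(-3) | count_even

Check, running the answer program on each example:
  [49, 9, -21, 32, 18, -11, 9] -> [9, -11, 18, 32, -21, 9, 49] -> [-54, 66, -108, -192, 126, -54, -294] -> [324, -396, 648, 1152, -756, 324, 1764] -> [972, -1188, 1944, 3456, -2268, 972, 5292] -> [-2916, 3564, -5832, -10368, 6804, -2916, -15876] -> 7
  [13, 40, -11] -> [-11, 40, 13] -> [66, -240, -78] -> [-396, 1440, 468] -> [-1188, 4320, 1404] -> [3564, -12960, -4212] -> 3
  [-8, 14, -24, 25, 17, -35, -42] -> [-42, -35, 17, 25, -24, 14, -8] -> [252, 210, -102, -150, 144, -84, 48] -> [-1512, -1260, 612, 900, -864, 504, -288] -> [-4536, -3780, 1836, 2700, -2592, 1512, -864] -> [13608, 11340, -5508, -8100, 7776, -4536, 2592] -> 7
  [-19, -17, 45, 0, 7, -24, 44, -24, -35, -11] -> [-11, -35, -24, 44, -24, 7, 0, 45, -17, -19] -> [66, 210, 144, -264, 144, -42, 0, -270, 102, 114] -> [-396, -1260, -864, 1584, -864, 252, 0, 1620, -612, -684] -> [-1188, -3780, -2592, 4752, -2592, 756, 0, 4860, -1836, -2052] -> [3564, 11340, 7776, -14256, 7776, -2268, 0, -14580, 5508, 6156] -> 10
  [30, 48, -28, -28] -> [-28, -28, 48, 30] -> [168, 168, -288, -180] -> [-1008, -1008, 1728, 1080] -> [-3024, -3024, 5184, 3240] -> [9072, 9072, -15552, -9720] -> 4
  [-15, 43, 12, 43, 28, 23] -> [23, 28, 43, 12, 43, -15] -> [-138, -168, -258, -72, -258, 90] -> [828, 1008, 1548, 432, 1548, -540] -> [2484, 3024, 4644, 1296, 4644, -1620] -> [-7452, -9072, -13932, -3888, -13932, 4860] -> 6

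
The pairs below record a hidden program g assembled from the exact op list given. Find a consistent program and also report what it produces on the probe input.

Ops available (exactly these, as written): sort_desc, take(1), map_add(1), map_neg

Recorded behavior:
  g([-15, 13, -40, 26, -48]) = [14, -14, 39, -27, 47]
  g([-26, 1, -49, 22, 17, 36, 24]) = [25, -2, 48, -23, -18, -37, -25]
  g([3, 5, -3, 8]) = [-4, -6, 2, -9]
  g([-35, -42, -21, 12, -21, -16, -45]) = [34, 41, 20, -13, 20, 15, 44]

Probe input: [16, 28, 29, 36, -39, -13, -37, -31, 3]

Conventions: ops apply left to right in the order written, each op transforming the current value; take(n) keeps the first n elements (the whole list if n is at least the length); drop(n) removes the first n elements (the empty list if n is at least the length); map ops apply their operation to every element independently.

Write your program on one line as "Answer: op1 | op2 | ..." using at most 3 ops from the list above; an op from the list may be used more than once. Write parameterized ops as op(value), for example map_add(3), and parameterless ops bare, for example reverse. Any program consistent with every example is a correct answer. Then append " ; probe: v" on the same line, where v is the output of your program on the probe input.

map_add(1) | map_neg ; probe: [-17, -29, -30, -37, 38, 12, 36, 30, -4]

Check, running the answer program on each example:
  [-15, 13, -40, 26, -48] -> [-14, 14, -39, 27, -47] -> [14, -14, 39, -27, 47]
  [-26, 1, -49, 22, 17, 36, 24] -> [-25, 2, -48, 23, 18, 37, 25] -> [25, -2, 48, -23, -18, -37, -25]
  [3, 5, -3, 8] -> [4, 6, -2, 9] -> [-4, -6, 2, -9]
  [-35, -42, -21, 12, -21, -16, -45] -> [-34, -41, -20, 13, -20, -15, -44] -> [34, 41, 20, -13, 20, 15, 44]
  probe: [16, 28, 29, 36, -39, -13, -37, -31, 3] -> [17, 29, 30, 37, -38, -12, -36, -30, 4] -> [-17, -29, -30, -37, 38, 12, 36, 30, -4]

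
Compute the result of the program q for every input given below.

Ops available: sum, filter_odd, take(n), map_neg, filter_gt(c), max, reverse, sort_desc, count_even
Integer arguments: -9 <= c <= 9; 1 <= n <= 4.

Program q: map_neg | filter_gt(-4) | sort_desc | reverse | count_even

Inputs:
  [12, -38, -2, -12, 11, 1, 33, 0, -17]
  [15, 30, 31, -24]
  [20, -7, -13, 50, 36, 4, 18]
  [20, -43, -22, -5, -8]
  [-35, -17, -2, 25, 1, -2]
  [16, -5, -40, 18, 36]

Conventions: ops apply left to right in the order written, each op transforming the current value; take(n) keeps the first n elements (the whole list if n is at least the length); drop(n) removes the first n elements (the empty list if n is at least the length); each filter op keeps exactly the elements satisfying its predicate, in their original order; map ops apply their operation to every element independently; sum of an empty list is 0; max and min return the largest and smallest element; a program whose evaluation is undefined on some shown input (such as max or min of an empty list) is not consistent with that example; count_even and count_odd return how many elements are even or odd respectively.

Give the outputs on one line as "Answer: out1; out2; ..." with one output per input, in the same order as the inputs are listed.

Execution, op by op:
  [12, -38, -2, -12, 11, 1, 33, 0, -17] -> [-12, 38, 2, 12, -11, -1, -33, 0, 17] -> [38, 2, 12, -1, 0, 17] -> [38, 17, 12, 2, 0, -1] -> [-1, 0, 2, 12, 17, 38] -> 4
  [15, 30, 31, -24] -> [-15, -30, -31, 24] -> [24] -> [24] -> [24] -> 1
  [20, -7, -13, 50, 36, 4, 18] -> [-20, 7, 13, -50, -36, -4, -18] -> [7, 13] -> [13, 7] -> [7, 13] -> 0
  [20, -43, -22, -5, -8] -> [-20, 43, 22, 5, 8] -> [43, 22, 5, 8] -> [43, 22, 8, 5] -> [5, 8, 22, 43] -> 2
  [-35, -17, -2, 25, 1, -2] -> [35, 17, 2, -25, -1, 2] -> [35, 17, 2, -1, 2] -> [35, 17, 2, 2, -1] -> [-1, 2, 2, 17, 35] -> 2
  [16, -5, -40, 18, 36] -> [-16, 5, 40, -18, -36] -> [5, 40] -> [40, 5] -> [5, 40] -> 1

4; 1; 0; 2; 2; 1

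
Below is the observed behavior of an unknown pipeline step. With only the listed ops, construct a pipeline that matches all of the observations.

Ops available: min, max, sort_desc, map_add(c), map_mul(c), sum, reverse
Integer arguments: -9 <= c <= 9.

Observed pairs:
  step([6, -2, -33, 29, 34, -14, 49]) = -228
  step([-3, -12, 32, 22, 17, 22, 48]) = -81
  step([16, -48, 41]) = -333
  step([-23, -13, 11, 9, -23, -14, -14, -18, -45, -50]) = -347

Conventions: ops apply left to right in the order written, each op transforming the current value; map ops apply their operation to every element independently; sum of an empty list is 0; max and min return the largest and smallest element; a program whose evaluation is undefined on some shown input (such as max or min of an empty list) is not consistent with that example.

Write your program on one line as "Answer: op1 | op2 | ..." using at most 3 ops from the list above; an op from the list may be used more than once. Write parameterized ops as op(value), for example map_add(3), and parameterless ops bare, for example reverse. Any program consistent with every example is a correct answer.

map_mul(7) | map_add(3) | min

Check, running the answer program on each example:
  [6, -2, -33, 29, 34, -14, 49] -> [42, -14, -231, 203, 238, -98, 343] -> [45, -11, -228, 206, 241, -95, 346] -> -228
  [-3, -12, 32, 22, 17, 22, 48] -> [-21, -84, 224, 154, 119, 154, 336] -> [-18, -81, 227, 157, 122, 157, 339] -> -81
  [16, -48, 41] -> [112, -336, 287] -> [115, -333, 290] -> -333
  [-23, -13, 11, 9, -23, -14, -14, -18, -45, -50] -> [-161, -91, 77, 63, -161, -98, -98, -126, -315, -350] -> [-158, -88, 80, 66, -158, -95, -95, -123, -312, -347] -> -347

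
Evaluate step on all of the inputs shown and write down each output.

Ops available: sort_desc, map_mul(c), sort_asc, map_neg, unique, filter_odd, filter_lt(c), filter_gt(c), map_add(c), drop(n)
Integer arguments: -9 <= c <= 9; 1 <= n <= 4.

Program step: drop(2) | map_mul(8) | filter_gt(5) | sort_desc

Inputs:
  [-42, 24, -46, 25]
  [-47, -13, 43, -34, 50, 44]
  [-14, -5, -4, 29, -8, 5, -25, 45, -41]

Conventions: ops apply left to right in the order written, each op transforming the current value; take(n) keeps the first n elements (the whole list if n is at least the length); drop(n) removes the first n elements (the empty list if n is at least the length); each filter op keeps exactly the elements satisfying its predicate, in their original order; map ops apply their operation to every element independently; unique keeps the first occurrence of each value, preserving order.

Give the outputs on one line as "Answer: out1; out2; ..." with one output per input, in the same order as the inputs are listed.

Execution, op by op:
  [-42, 24, -46, 25] -> [-46, 25] -> [-368, 200] -> [200] -> [200]
  [-47, -13, 43, -34, 50, 44] -> [43, -34, 50, 44] -> [344, -272, 400, 352] -> [344, 400, 352] -> [400, 352, 344]
  [-14, -5, -4, 29, -8, 5, -25, 45, -41] -> [-4, 29, -8, 5, -25, 45, -41] -> [-32, 232, -64, 40, -200, 360, -328] -> [232, 40, 360] -> [360, 232, 40]

[200]; [400, 352, 344]; [360, 232, 40]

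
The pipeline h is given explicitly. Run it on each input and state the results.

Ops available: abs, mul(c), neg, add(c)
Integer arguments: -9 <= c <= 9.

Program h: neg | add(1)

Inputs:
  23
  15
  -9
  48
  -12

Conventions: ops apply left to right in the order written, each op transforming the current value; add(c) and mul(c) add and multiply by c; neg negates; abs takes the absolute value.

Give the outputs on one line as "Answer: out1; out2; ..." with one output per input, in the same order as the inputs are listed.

-22; -14; 10; -47; 13

Execution, op by op:
  23 -> -23 -> -22
  15 -> -15 -> -14
  -9 -> 9 -> 10
  48 -> -48 -> -47
  -12 -> 12 -> 13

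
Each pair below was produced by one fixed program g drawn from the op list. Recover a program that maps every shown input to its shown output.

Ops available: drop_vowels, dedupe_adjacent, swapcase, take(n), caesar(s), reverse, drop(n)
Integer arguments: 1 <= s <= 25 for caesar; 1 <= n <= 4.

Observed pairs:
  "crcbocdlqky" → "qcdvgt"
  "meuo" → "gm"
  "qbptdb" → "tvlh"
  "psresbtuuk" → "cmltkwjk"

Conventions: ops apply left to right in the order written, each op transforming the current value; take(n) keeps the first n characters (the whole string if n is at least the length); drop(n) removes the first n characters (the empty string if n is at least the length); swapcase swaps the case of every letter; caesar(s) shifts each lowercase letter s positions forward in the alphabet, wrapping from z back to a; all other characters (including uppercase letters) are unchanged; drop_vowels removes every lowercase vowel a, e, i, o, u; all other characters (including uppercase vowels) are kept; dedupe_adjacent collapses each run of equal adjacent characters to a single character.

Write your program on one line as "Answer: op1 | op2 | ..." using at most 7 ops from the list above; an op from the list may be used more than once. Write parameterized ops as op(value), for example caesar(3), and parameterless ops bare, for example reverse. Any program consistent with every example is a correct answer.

caesar(11) | caesar(7) | drop_vowels | drop(1) | dedupe_adjacent | reverse

Check, running the answer program on each example:
  "crcbocdlqky" -> "ncnmznowbvj" -> "ujutguvdicq" -> "jtgvdcq" -> "tgvdcq" -> "tgvdcq" -> "qcdvgt"
  "meuo" -> "xpfz" -> "ewmg" -> "wmg" -> "mg" -> "mg" -> "gm"
  "qbptdb" -> "bmaeom" -> "ithlvt" -> "thlvt" -> "hlvt" -> "hlvt" -> "tvlh"
  "psresbtuuk" -> "adcpdmeffv" -> "hkjwktlmmc" -> "hkjwktlmmc" -> "kjwktlmmc" -> "kjwktlmc" -> "cmltkwjk"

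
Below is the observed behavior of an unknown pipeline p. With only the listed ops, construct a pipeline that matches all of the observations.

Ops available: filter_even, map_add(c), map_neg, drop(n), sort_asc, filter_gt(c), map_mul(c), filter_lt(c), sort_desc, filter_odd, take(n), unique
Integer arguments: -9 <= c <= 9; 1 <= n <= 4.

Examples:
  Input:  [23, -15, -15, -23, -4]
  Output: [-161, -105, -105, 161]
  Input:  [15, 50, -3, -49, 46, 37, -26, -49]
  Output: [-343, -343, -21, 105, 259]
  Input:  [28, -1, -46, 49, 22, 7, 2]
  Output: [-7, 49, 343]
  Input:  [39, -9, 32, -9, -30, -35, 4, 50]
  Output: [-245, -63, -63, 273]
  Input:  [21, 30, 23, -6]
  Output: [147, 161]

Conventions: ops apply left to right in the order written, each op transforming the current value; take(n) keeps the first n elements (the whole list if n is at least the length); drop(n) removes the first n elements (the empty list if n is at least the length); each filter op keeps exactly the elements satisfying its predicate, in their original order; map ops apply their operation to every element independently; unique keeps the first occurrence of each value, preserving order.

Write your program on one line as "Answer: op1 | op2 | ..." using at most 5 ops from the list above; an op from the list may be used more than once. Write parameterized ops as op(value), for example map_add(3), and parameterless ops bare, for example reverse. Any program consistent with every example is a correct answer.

filter_odd | sort_asc | map_mul(-7) | map_neg

Check, running the answer program on each example:
  [23, -15, -15, -23, -4] -> [23, -15, -15, -23] -> [-23, -15, -15, 23] -> [161, 105, 105, -161] -> [-161, -105, -105, 161]
  [15, 50, -3, -49, 46, 37, -26, -49] -> [15, -3, -49, 37, -49] -> [-49, -49, -3, 15, 37] -> [343, 343, 21, -105, -259] -> [-343, -343, -21, 105, 259]
  [28, -1, -46, 49, 22, 7, 2] -> [-1, 49, 7] -> [-1, 7, 49] -> [7, -49, -343] -> [-7, 49, 343]
  [39, -9, 32, -9, -30, -35, 4, 50] -> [39, -9, -9, -35] -> [-35, -9, -9, 39] -> [245, 63, 63, -273] -> [-245, -63, -63, 273]
  [21, 30, 23, -6] -> [21, 23] -> [21, 23] -> [-147, -161] -> [147, 161]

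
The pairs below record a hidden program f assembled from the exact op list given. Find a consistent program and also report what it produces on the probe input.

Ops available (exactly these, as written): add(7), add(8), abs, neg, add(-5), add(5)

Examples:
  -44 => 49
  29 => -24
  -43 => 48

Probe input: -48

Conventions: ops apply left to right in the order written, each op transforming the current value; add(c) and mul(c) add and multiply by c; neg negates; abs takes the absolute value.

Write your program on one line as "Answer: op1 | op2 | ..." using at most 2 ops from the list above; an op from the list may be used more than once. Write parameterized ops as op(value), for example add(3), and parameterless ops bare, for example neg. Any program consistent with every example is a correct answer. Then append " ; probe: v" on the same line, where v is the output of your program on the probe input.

neg | add(5) ; probe: 53

Check, running the answer program on each example:
  -44 -> 44 -> 49
  29 -> -29 -> -24
  -43 -> 43 -> 48
  probe: -48 -> 48 -> 53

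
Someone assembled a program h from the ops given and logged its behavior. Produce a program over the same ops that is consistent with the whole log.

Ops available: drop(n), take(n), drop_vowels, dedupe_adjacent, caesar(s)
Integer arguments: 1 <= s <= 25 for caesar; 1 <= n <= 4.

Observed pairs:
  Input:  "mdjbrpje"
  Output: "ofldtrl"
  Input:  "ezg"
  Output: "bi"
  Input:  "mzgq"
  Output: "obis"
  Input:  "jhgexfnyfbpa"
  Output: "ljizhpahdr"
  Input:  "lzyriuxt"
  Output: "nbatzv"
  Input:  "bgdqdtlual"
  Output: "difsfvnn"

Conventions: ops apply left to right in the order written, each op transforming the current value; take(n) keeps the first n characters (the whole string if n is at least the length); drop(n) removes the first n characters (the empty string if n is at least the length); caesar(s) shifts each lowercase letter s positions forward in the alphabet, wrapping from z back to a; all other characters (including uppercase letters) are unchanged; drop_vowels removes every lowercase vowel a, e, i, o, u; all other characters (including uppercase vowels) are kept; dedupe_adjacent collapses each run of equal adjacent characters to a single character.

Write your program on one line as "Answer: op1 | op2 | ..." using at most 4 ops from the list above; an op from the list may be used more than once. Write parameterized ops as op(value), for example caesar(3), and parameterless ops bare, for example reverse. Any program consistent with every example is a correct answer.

drop_vowels | caesar(22) | caesar(6)

Check, running the answer program on each example:
  "mdjbrpje" -> "mdjbrpj" -> "izfxnlf" -> "ofldtrl"
  "ezg" -> "zg" -> "vc" -> "bi"
  "mzgq" -> "mzgq" -> "ivcm" -> "obis"
  "jhgexfnyfbpa" -> "jhgxfnyfbp" -> "fdctbjubxl" -> "ljizhpahdr"
  "lzyriuxt" -> "lzyrxt" -> "hvuntp" -> "nbatzv"
  "bgdqdtlual" -> "bgdqdtll" -> "xczmzphh" -> "difsfvnn"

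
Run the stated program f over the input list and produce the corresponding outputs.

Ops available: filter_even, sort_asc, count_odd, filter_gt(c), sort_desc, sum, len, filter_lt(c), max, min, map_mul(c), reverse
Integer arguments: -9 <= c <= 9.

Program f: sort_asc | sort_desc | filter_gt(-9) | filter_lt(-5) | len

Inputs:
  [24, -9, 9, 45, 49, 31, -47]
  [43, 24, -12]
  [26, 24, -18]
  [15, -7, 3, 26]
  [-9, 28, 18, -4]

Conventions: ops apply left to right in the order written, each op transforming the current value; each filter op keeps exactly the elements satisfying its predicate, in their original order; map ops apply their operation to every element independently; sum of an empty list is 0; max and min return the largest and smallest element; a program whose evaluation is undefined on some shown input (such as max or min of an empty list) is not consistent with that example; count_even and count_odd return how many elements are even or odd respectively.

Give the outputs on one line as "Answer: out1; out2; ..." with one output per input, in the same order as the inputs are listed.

Execution, op by op:
  [24, -9, 9, 45, 49, 31, -47] -> [-47, -9, 9, 24, 31, 45, 49] -> [49, 45, 31, 24, 9, -9, -47] -> [49, 45, 31, 24, 9] -> [] -> 0
  [43, 24, -12] -> [-12, 24, 43] -> [43, 24, -12] -> [43, 24] -> [] -> 0
  [26, 24, -18] -> [-18, 24, 26] -> [26, 24, -18] -> [26, 24] -> [] -> 0
  [15, -7, 3, 26] -> [-7, 3, 15, 26] -> [26, 15, 3, -7] -> [26, 15, 3, -7] -> [-7] -> 1
  [-9, 28, 18, -4] -> [-9, -4, 18, 28] -> [28, 18, -4, -9] -> [28, 18, -4] -> [] -> 0

0; 0; 0; 1; 0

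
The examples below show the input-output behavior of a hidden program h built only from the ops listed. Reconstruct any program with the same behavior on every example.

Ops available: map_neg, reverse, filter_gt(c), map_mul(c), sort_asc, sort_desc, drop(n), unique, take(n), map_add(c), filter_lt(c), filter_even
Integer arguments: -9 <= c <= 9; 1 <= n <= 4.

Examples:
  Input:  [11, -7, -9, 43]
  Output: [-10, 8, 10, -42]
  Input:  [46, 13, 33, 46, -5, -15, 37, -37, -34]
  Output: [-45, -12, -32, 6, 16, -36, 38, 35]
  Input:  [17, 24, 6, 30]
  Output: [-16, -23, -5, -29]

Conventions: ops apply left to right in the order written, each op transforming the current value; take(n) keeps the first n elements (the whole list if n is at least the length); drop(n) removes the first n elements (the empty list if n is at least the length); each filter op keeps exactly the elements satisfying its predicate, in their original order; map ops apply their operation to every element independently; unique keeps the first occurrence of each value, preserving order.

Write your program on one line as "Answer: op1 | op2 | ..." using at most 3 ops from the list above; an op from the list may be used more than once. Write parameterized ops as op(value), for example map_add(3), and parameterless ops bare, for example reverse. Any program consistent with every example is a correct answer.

unique | map_neg | map_add(1)

Check, running the answer program on each example:
  [11, -7, -9, 43] -> [11, -7, -9, 43] -> [-11, 7, 9, -43] -> [-10, 8, 10, -42]
  [46, 13, 33, 46, -5, -15, 37, -37, -34] -> [46, 13, 33, -5, -15, 37, -37, -34] -> [-46, -13, -33, 5, 15, -37, 37, 34] -> [-45, -12, -32, 6, 16, -36, 38, 35]
  [17, 24, 6, 30] -> [17, 24, 6, 30] -> [-17, -24, -6, -30] -> [-16, -23, -5, -29]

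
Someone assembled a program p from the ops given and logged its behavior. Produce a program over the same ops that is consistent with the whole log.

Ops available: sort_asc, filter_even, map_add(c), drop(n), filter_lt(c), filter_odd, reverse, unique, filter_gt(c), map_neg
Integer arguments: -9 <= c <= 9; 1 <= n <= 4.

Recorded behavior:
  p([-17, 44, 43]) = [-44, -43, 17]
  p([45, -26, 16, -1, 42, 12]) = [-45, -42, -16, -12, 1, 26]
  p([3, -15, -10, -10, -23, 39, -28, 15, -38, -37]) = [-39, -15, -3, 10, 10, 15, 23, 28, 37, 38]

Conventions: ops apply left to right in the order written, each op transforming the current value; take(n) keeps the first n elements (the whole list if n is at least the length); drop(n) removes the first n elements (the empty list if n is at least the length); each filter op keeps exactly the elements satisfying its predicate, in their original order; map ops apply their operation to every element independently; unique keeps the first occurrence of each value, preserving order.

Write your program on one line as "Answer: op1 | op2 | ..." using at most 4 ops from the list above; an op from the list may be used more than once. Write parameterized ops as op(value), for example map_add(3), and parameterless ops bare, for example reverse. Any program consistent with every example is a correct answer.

reverse | sort_asc | map_neg | reverse

Check, running the answer program on each example:
  [-17, 44, 43] -> [43, 44, -17] -> [-17, 43, 44] -> [17, -43, -44] -> [-44, -43, 17]
  [45, -26, 16, -1, 42, 12] -> [12, 42, -1, 16, -26, 45] -> [-26, -1, 12, 16, 42, 45] -> [26, 1, -12, -16, -42, -45] -> [-45, -42, -16, -12, 1, 26]
  [3, -15, -10, -10, -23, 39, -28, 15, -38, -37] -> [-37, -38, 15, -28, 39, -23, -10, -10, -15, 3] -> [-38, -37, -28, -23, -15, -10, -10, 3, 15, 39] -> [38, 37, 28, 23, 15, 10, 10, -3, -15, -39] -> [-39, -15, -3, 10, 10, 15, 23, 28, 37, 38]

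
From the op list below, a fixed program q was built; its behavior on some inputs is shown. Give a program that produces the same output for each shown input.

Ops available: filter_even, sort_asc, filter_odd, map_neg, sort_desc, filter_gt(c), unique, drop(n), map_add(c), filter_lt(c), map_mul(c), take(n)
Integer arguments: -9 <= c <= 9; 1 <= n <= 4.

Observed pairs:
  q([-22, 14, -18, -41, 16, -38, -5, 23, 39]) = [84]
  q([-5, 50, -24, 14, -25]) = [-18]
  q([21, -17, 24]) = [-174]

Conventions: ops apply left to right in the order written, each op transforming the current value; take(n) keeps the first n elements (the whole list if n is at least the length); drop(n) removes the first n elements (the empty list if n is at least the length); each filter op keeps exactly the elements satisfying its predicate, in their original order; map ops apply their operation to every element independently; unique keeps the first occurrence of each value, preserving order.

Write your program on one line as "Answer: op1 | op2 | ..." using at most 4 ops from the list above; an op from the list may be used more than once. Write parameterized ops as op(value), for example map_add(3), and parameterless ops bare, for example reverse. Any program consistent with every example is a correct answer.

map_neg | take(1) | map_add(-8) | map_mul(6)

Check, running the answer program on each example:
  [-22, 14, -18, -41, 16, -38, -5, 23, 39] -> [22, -14, 18, 41, -16, 38, 5, -23, -39] -> [22] -> [14] -> [84]
  [-5, 50, -24, 14, -25] -> [5, -50, 24, -14, 25] -> [5] -> [-3] -> [-18]
  [21, -17, 24] -> [-21, 17, -24] -> [-21] -> [-29] -> [-174]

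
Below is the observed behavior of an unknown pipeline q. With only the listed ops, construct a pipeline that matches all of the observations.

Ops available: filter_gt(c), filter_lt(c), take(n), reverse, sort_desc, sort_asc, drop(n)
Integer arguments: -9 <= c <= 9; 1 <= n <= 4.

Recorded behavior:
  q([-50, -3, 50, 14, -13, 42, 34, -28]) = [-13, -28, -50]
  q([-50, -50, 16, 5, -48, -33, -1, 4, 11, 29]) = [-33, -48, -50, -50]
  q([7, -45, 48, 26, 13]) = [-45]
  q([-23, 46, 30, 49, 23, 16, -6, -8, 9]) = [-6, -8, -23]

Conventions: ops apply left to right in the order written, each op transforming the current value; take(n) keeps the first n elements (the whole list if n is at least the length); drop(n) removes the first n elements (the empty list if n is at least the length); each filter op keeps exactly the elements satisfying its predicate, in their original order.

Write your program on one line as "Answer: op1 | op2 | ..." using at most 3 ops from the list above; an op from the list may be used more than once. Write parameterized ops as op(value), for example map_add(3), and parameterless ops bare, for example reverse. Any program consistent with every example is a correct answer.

sort_desc | filter_lt(-4)

Check, running the answer program on each example:
  [-50, -3, 50, 14, -13, 42, 34, -28] -> [50, 42, 34, 14, -3, -13, -28, -50] -> [-13, -28, -50]
  [-50, -50, 16, 5, -48, -33, -1, 4, 11, 29] -> [29, 16, 11, 5, 4, -1, -33, -48, -50, -50] -> [-33, -48, -50, -50]
  [7, -45, 48, 26, 13] -> [48, 26, 13, 7, -45] -> [-45]
  [-23, 46, 30, 49, 23, 16, -6, -8, 9] -> [49, 46, 30, 23, 16, 9, -6, -8, -23] -> [-6, -8, -23]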